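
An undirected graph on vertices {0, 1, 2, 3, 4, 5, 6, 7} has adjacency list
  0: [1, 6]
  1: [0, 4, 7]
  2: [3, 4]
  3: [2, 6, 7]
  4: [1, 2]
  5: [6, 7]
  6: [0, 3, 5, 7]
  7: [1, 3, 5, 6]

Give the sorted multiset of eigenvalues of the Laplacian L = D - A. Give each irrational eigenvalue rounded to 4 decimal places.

[0, 0.9257, 1.4384, 2.1650, 3, 3.8350, 5.0743, 5.5616]

Reading degrees in the order [0, 1, 2, 3, 4, 5, 6, 7] gives [2, 3, 2, 3, 2, 2, 4, 4]; set D = diag(2, 3, 2, 3, 2, 2, 4, 4) and form L = D - A. The multiplicity of 0 as a Laplacian eigenvalue equals the number of connected components. The eigenvalues sum to 22, which equals trace(L) = 2|E|. There is one zero in the spectrum, matching the 1 component.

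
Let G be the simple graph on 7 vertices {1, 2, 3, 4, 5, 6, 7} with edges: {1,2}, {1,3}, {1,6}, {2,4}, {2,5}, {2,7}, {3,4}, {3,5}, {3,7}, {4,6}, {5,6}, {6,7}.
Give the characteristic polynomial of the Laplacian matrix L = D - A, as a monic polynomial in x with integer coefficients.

x^7 - 24x^6 + 234x^5 - 1192x^4 + 3357x^3 - 4968x^2 + 3024x

With the vertex order [1, 2, 3, 4, 5, 6, 7], the degrees are [3, 4, 4, 3, 3, 4, 3], giving D = diag(3, 4, 4, 3, 3, 4, 3) and L = D - A. Computing det(xI - L) by cofactor expansion (or equivalently via sum-over-permutations) gives x^7 - 24x^6 + 234x^5 - 1192x^4 + 3357x^3 - 4968x^2 + 3024x. Since p(0) = det(-L) = 0, x divides p(x). There is one zero in the spectrum, matching the 1 component.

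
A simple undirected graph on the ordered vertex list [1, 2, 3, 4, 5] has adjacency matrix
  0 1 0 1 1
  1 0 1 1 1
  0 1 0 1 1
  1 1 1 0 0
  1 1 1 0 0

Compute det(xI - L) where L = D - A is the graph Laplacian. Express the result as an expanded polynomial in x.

Reading degrees in the order [1, 2, 3, 4, 5] gives [3, 4, 3, 3, 3]; set D = diag(3, 4, 3, 3, 3) and form L = D - A. L has integer entries, so p(x) = det(xI - L) has integer coefficients. Expanding the determinant yields x^5 - 16x^4 + 94x^3 - 240x^2 + 225x. The coefficient of x^4 equals -trace(L) = -16, matching the sum of degrees. By the matrix-tree theorem the graph has (1/5) * product of the nonzero eigenvalues = 45 spanning trees. The largest eigenvalue, 5, is at most the vertex count 5.

x^5 - 16x^4 + 94x^3 - 240x^2 + 225x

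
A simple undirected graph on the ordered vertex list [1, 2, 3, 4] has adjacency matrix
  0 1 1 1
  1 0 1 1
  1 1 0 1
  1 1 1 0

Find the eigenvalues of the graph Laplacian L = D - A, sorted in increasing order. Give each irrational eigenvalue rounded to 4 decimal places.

[0, 4, 4, 4]

With the vertex order [1, 2, 3, 4], the degrees are [3, 3, 3, 3], giving D = diag(3, 3, 3, 3) and L = D - A. L is symmetric positive semidefinite, so every eigenvalue is real and nonnegative. The eigenvalues sum to 12, which equals trace(L) = 2|E|. There is one zero in the spectrum, matching the 1 component.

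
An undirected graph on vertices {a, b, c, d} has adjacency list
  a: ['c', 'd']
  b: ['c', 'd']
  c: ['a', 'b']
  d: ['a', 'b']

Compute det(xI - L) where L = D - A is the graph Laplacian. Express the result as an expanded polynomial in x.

Each diagonal entry of L is the vertex degree and each off-diagonal entry is -1 where an edge is present, 0 otherwise; in the order [a, b, c, d] the diagonal is [2, 2, 2, 2]. L has integer entries, so p(x) = det(xI - L) has integer coefficients. Expanding the determinant yields x^4 - 8x^3 + 20x^2 - 16x. Since p(0) = det(-L) = 0, x divides p(x). By the matrix-tree theorem the graph has (1/4) * product of the nonzero eigenvalues = 4 spanning trees. The largest eigenvalue, 4, is at most the vertex count 4.

x^4 - 8x^3 + 20x^2 - 16x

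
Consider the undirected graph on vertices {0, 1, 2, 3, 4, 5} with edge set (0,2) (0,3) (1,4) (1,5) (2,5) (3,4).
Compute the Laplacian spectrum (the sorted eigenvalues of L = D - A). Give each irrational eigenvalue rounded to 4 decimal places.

Each diagonal entry of L is the vertex degree and each off-diagonal entry is -1 where an edge is present, 0 otherwise; in the order [0, 1, 2, 3, 4, 5] the diagonal is [2, 2, 2, 2, 2, 2]. The multiplicity of 0 as a Laplacian eigenvalue equals the number of connected components. The single zero eigenvalue shows the graph is connected. The eigenvalues sum to 12, which equals trace(L) = 2|E|.

[0, 1, 1, 3, 3, 4]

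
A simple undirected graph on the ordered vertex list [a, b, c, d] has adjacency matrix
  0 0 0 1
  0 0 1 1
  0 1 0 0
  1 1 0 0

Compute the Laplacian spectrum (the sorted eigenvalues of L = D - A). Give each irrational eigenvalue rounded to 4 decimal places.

Each diagonal entry of L is the vertex degree and each off-diagonal entry is -1 where an edge is present, 0 otherwise; in the order [a, b, c, d] the diagonal is [1, 2, 1, 2]. Diagonalising L (or applying a numerical eigensolver to the 4x4 matrix) gives the spectrum above.

[0, 0.5858, 2, 3.4142]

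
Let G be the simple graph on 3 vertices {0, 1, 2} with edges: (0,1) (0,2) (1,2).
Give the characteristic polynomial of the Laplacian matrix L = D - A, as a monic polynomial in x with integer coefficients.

x^3 - 6x^2 + 9x

With the vertex order [0, 1, 2], the degrees are [2, 2, 2], giving D = diag(2, 2, 2) and L = D - A. The eigenvalues of L are [0, 3, 3]; the characteristic polynomial is the product of (x - lambda_i), which multiplies out to x^3 - 6x^2 + 9x. Since p(0) = det(-L) = 0, x divides p(x).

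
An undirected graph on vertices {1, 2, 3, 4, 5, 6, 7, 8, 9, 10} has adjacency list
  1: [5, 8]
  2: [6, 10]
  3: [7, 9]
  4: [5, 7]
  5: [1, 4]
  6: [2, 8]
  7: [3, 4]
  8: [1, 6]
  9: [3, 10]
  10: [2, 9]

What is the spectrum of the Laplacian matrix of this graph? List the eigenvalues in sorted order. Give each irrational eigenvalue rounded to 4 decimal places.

[0, 0.3820, 0.3820, 1.3820, 1.3820, 2.6180, 2.6180, 3.6180, 3.6180, 4]

Each diagonal entry of L is the vertex degree and each off-diagonal entry is -1 where an edge is present, 0 otherwise; in the order [1, 2, 3, 4, 5, 6, 7, 8, 9, 10] the diagonal is [2, 2, 2, 2, 2, 2, 2, 2, 2, 2]. The multiplicity of 0 as a Laplacian eigenvalue equals the number of connected components. The single zero eigenvalue shows the graph is connected. The largest eigenvalue, 4, is at most the vertex count 10.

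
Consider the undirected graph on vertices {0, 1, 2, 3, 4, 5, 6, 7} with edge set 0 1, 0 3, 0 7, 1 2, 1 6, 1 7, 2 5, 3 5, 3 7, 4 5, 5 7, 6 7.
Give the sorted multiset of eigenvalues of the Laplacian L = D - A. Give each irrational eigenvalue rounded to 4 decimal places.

[0, 0.7908, 1.7480, 1.8650, 3.2360, 4.8797, 5.1672, 6.3133]

Reading degrees in the order [0, 1, 2, 3, 4, 5, 6, 7] gives [3, 4, 2, 3, 1, 4, 2, 5]; set D = diag(3, 4, 2, 3, 1, 4, 2, 5) and form L = D - A. Since every row of L sums to 0, the all-ones vector is in the kernel and 0 is an eigenvalue. The single zero eigenvalue shows the graph is connected.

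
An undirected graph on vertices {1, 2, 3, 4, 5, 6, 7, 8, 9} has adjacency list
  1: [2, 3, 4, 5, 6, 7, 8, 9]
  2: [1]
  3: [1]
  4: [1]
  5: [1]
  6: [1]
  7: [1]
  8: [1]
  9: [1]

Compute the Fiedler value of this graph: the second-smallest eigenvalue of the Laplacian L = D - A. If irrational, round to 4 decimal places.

1

With the vertex order [1, 2, 3, 4, 5, 6, 7, 8, 9], the degrees are [8, 1, 1, 1, 1, 1, 1, 1, 1], giving D = diag(8, 1, 1, 1, 1, 1, 1, 1, 1) and L = D - A. The sorted Laplacian eigenvalues are [0, 1, 1, 1, 1, 1, 1, 1, 9]; the algebraic connectivity is the second entry, 1. By the matrix-tree theorem the graph has (1/9) * product of the nonzero eigenvalues = 1 spanning tree. The largest eigenvalue, 9, is at most the vertex count 9.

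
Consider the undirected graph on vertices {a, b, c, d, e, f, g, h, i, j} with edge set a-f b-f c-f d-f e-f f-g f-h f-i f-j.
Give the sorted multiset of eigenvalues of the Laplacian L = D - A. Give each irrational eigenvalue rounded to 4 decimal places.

Each diagonal entry of L is the vertex degree and each off-diagonal entry is -1 where an edge is present, 0 otherwise; in the order [a, b, c, d, e, f, g, h, i, j] the diagonal is [1, 1, 1, 1, 1, 9, 1, 1, 1, 1]. L is symmetric positive semidefinite, so every eigenvalue is real and nonnegative. The single zero eigenvalue shows the graph is connected.

[0, 1, 1, 1, 1, 1, 1, 1, 1, 10]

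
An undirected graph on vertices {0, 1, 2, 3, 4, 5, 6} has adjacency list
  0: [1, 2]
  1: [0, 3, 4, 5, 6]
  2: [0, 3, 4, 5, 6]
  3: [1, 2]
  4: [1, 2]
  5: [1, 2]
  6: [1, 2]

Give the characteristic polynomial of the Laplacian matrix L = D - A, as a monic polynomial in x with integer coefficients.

With the vertex order [0, 1, 2, 3, 4, 5, 6], the degrees are [2, 5, 5, 2, 2, 2, 2], giving D = diag(2, 5, 5, 2, 2, 2, 2) and L = D - A. The eigenvalues of L are [0, 2, 2, 2, 2, 5, 7]; the characteristic polynomial is the product of (x - lambda_i), which multiplies out to x^7 - 20x^6 + 155x^5 - 600x^4 + 1240x^3 - 1312x^2 + 560x. The coefficient of x^6 equals -trace(L) = -20, matching the sum of degrees. There is one zero in the spectrum, matching the 1 component.

x^7 - 20x^6 + 155x^5 - 600x^4 + 1240x^3 - 1312x^2 + 560x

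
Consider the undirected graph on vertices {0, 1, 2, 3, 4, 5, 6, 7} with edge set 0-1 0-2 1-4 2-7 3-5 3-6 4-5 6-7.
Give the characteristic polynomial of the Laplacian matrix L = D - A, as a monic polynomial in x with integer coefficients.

With the vertex order [0, 1, 2, 3, 4, 5, 6, 7], the degrees are [2, 2, 2, 2, 2, 2, 2, 2], giving D = diag(2, 2, 2, 2, 2, 2, 2, 2) and L = D - A. Computing det(xI - L) by cofactor expansion (or equivalently via sum-over-permutations) gives x^8 - 16x^7 + 104x^6 - 352x^5 + 660x^4 - 672x^3 + 336x^2 - 64x. The constant term is 0 because L is singular (the all-ones vector lies in its kernel). The largest eigenvalue, 4, is at most the vertex count 8. The eigenvalues sum to 16, which equals trace(L) = 2|E|.

x^8 - 16x^7 + 104x^6 - 352x^5 + 660x^4 - 672x^3 + 336x^2 - 64x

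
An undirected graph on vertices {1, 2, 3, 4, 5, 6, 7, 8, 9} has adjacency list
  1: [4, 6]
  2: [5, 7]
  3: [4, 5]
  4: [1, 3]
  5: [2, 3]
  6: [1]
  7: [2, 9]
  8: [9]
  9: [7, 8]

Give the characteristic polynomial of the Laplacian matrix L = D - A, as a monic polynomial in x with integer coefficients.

x^9 - 16x^8 + 105x^7 - 364x^6 + 715x^5 - 792x^4 + 462x^3 - 120x^2 + 9x

Each diagonal entry of L is the vertex degree and each off-diagonal entry is -1 where an edge is present, 0 otherwise; in the order [1, 2, 3, 4, 5, 6, 7, 8, 9] the diagonal is [2, 2, 2, 2, 2, 1, 2, 1, 2]. Computing det(xI - L) by cofactor expansion (or equivalently via sum-over-permutations) gives x^9 - 16x^8 + 105x^7 - 364x^6 + 715x^5 - 792x^4 + 462x^3 - 120x^2 + 9x. Since p(0) = det(-L) = 0, x divides p(x).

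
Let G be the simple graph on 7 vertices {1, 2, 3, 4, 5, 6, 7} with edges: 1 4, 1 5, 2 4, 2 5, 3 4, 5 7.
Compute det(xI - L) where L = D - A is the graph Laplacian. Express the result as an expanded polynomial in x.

Reading degrees in the order [1, 2, 3, 4, 5, 6, 7] gives [2, 2, 1, 3, 3, 0, 1]; set D = diag(2, 2, 1, 3, 3, 0, 1) and form L = D - A. Computing det(xI - L) by cofactor expansion (or equivalently via sum-over-permutations) gives x^7 - 12x^6 + 52x^5 - 100x^4 + 84x^3 - 24x^2. The coefficient of x^6 equals -trace(L) = -12, matching the sum of degrees.

x^7 - 12x^6 + 52x^5 - 100x^4 + 84x^3 - 24x^2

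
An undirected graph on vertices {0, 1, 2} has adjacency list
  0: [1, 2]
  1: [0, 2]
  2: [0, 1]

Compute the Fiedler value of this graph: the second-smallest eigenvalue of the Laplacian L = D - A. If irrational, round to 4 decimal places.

3

Each diagonal entry of L is the vertex degree and each off-diagonal entry is -1 where an edge is present, 0 otherwise; in the order [0, 1, 2] the diagonal is [2, 2, 2]. Computing the eigenvalues of L and sorting gives [0, 3, 3]. The Fiedler value lambda_2 = 3 is strictly positive, so the graph is connected.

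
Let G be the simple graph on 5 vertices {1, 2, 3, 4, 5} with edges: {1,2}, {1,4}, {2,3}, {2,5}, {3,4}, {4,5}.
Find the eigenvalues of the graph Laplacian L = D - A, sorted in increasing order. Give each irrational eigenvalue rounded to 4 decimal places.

[0, 2, 2, 3, 5]

With the vertex order [1, 2, 3, 4, 5], the degrees are [2, 3, 2, 3, 2], giving D = diag(2, 3, 2, 3, 2) and L = D - A. Diagonalising L (or applying a numerical eigensolver to the 5x5 matrix) gives the spectrum above.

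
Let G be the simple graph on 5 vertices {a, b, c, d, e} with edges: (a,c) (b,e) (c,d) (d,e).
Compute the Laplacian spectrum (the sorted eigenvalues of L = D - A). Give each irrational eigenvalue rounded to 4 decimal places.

Each diagonal entry of L is the vertex degree and each off-diagonal entry is -1 where an edge is present, 0 otherwise; in the order [a, b, c, d, e] the diagonal is [1, 1, 2, 2, 2]. L is symmetric positive semidefinite, so every eigenvalue is real and nonnegative. The single zero eigenvalue shows the graph is connected. There is one zero in the spectrum, matching the 1 component.

[0, 0.3820, 1.3820, 2.6180, 3.6180]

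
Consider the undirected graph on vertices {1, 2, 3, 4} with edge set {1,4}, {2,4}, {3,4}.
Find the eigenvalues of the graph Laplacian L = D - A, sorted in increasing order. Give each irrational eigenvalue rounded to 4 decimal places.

Each diagonal entry of L is the vertex degree and each off-diagonal entry is -1 where an edge is present, 0 otherwise; in the order [1, 2, 3, 4] the diagonal is [1, 1, 1, 3]. Diagonalising L (or applying a numerical eigensolver to the 4x4 matrix) gives the spectrum above. The eigenvalues sum to 6, which equals trace(L) = 2|E|.

[0, 1, 1, 4]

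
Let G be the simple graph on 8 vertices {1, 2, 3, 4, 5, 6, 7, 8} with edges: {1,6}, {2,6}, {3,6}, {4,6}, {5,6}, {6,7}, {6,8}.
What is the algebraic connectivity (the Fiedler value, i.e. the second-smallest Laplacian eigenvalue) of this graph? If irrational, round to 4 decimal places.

Each diagonal entry of L is the vertex degree and each off-diagonal entry is -1 where an edge is present, 0 otherwise; in the order [1, 2, 3, 4, 5, 6, 7, 8] the diagonal is [1, 1, 1, 1, 1, 7, 1, 1]. Computing the eigenvalues of L and sorting gives [0, 1, 1, 1, 1, 1, 1, 8]. The Fiedler value lambda_2 = 1 is strictly positive, so the graph is connected. There is one zero in the spectrum, matching the 1 component. The eigenvalues sum to 14, which equals trace(L) = 2|E|.

1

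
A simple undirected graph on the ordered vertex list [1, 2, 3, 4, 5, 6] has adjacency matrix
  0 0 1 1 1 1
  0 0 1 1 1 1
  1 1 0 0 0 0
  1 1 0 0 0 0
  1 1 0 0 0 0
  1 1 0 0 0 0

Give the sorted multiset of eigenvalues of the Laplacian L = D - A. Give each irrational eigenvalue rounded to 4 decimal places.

With the vertex order [1, 2, 3, 4, 5, 6], the degrees are [4, 4, 2, 2, 2, 2], giving D = diag(4, 4, 2, 2, 2, 2) and L = D - A. Since every row of L sums to 0, the all-ones vector is in the kernel and 0 is an eigenvalue. There is one zero in the spectrum, matching the 1 component.

[0, 2, 2, 2, 4, 6]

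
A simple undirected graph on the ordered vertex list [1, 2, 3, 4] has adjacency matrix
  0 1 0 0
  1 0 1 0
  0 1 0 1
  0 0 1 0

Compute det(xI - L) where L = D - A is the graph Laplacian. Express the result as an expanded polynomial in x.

x^4 - 6x^3 + 10x^2 - 4x

Each diagonal entry of L is the vertex degree and each off-diagonal entry is -1 where an edge is present, 0 otherwise; in the order [1, 2, 3, 4] the diagonal is [1, 2, 2, 1]. L has integer entries, so p(x) = det(xI - L) has integer coefficients. Expanding the determinant yields x^4 - 6x^3 + 10x^2 - 4x. The constant term is 0 because L is singular (the all-ones vector lies in its kernel). There is one zero in the spectrum, matching the 1 component.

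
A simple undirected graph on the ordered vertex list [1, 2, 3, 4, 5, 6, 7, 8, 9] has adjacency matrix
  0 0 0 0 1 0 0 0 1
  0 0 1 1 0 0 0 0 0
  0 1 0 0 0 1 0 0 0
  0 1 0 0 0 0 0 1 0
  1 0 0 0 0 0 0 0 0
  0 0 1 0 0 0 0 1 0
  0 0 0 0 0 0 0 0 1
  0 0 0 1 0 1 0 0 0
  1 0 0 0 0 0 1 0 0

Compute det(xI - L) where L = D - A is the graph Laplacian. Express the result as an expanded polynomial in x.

Each diagonal entry of L is the vertex degree and each off-diagonal entry is -1 where an edge is present, 0 otherwise; in the order [1, 2, 3, 4, 5, 6, 7, 8, 9] the diagonal is [2, 2, 2, 2, 1, 2, 1, 2, 2]. Computing det(xI - L) by cofactor expansion (or equivalently via sum-over-permutations) gives x^9 - 16x^8 + 105x^7 - 364x^6 + 715x^5 - 790x^4 + 450x^3 - 100x^2. Since p(0) = det(-L) = 0, x divides p(x). There are 2 zeros in the spectrum, matching the 2 components.

x^9 - 16x^8 + 105x^7 - 364x^6 + 715x^5 - 790x^4 + 450x^3 - 100x^2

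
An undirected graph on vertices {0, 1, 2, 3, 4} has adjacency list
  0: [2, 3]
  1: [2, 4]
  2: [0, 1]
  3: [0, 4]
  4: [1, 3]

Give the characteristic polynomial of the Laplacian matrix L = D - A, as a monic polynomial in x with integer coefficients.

Each diagonal entry of L is the vertex degree and each off-diagonal entry is -1 where an edge is present, 0 otherwise; in the order [0, 1, 2, 3, 4] the diagonal is [2, 2, 2, 2, 2]. L has integer entries, so p(x) = det(xI - L) has integer coefficients. Expanding the determinant yields x^5 - 10x^4 + 35x^3 - 50x^2 + 25x. The constant term is 0 because L is singular (the all-ones vector lies in its kernel). The largest eigenvalue, 3.6180, is at most the vertex count 5.

x^5 - 10x^4 + 35x^3 - 50x^2 + 25x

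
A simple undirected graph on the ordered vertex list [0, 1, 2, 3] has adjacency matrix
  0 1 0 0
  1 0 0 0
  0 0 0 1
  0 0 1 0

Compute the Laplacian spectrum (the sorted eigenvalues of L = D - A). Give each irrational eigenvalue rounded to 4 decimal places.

[0, 0, 2, 2]

Each diagonal entry of L is the vertex degree and each off-diagonal entry is -1 where an edge is present, 0 otherwise; in the order [0, 1, 2, 3] the diagonal is [1, 1, 1, 1]. Since every row of L sums to 0, the all-ones vector is in the kernel and 0 is an eigenvalue. The 2 zero eigenvalues correspond to the 2 connected components. There are 2 zeros in the spectrum, matching the 2 components.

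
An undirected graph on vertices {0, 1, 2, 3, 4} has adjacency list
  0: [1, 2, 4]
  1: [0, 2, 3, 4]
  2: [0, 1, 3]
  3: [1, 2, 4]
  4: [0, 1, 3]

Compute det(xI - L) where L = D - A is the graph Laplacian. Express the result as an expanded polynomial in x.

Each diagonal entry of L is the vertex degree and each off-diagonal entry is -1 where an edge is present, 0 otherwise; in the order [0, 1, 2, 3, 4] the diagonal is [3, 4, 3, 3, 3]. The eigenvalues of L are [0, 3, 3, 5, 5]; the characteristic polynomial is the product of (x - lambda_i), which multiplies out to x^5 - 16x^4 + 94x^3 - 240x^2 + 225x. The coefficient of x^4 equals -trace(L) = -16, matching the sum of degrees. By the matrix-tree theorem the graph has (1/5) * product of the nonzero eigenvalues = 45 spanning trees.

x^5 - 16x^4 + 94x^3 - 240x^2 + 225x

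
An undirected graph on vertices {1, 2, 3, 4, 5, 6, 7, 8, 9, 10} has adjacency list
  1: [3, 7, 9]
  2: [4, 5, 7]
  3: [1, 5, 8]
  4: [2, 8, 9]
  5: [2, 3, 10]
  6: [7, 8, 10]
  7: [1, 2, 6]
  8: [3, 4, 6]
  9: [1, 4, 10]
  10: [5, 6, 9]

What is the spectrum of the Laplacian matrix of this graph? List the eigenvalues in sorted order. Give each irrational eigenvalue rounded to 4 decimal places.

[0, 2, 2, 2, 2, 2, 5, 5, 5, 5]

With the vertex order [1, 2, 3, 4, 5, 6, 7, 8, 9, 10], the degrees are [3, 3, 3, 3, 3, 3, 3, 3, 3, 3], giving D = diag(3, 3, 3, 3, 3, 3, 3, 3, 3, 3) and L = D - A. Diagonalising L (or applying a numerical eigensolver to the 10x10 matrix) gives the spectrum above. The single zero eigenvalue shows the graph is connected. The eigenvalues sum to 30, which equals trace(L) = 2|E|.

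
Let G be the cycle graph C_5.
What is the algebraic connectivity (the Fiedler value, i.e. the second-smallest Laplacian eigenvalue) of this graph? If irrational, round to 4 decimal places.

The graph has 5 vertices and degree multiset [2, 2, 2, 2, 2]; D is the diagonal matrix of degrees and L = D - A. The sorted Laplacian eigenvalues are [0, 1.3820, 1.3820, 3.6180, 3.6180]; the algebraic connectivity is the second entry, 1.3820. The largest eigenvalue, 3.6180, is at most the vertex count 5.

1.3820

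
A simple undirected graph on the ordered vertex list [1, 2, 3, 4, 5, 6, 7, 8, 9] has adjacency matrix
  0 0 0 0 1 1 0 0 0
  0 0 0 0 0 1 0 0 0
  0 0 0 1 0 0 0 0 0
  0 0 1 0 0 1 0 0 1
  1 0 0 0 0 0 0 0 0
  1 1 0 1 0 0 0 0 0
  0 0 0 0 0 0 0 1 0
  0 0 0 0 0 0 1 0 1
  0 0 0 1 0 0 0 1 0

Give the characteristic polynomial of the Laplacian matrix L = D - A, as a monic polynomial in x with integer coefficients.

x^9 - 16x^8 + 103x^7 - 344x^6 + 641x^5 - 668x^4 + 371x^3 - 98x^2 + 9x

Each diagonal entry of L is the vertex degree and each off-diagonal entry is -1 where an edge is present, 0 otherwise; in the order [1, 2, 3, 4, 5, 6, 7, 8, 9] the diagonal is [2, 1, 1, 3, 1, 3, 1, 2, 2]. L has integer entries, so p(x) = det(xI - L) has integer coefficients. Expanding the determinant yields x^9 - 16x^8 + 103x^7 - 344x^6 + 641x^5 - 668x^4 + 371x^3 - 98x^2 + 9x. The coefficient of x^8 equals -trace(L) = -16, matching the sum of degrees. The eigenvalues sum to 16, which equals trace(L) = 2|E|.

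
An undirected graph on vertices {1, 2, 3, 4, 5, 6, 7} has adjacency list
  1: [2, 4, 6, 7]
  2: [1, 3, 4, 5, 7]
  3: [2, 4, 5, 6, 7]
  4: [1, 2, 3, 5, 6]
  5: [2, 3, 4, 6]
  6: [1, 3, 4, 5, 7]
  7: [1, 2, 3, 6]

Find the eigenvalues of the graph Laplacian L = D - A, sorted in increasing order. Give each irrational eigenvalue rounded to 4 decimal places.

Each diagonal entry of L is the vertex degree and each off-diagonal entry is -1 where an edge is present, 0 otherwise; in the order [1, 2, 3, 4, 5, 6, 7] the diagonal is [4, 5, 5, 5, 4, 5, 4]. Diagonalising L (or applying a numerical eigensolver to the 7x7 matrix) gives the spectrum above. The single zero eigenvalue shows the graph is connected. By the matrix-tree theorem the graph has (1/7) * product of the nonzero eigenvalues = 2755 spanning trees.

[0, 3.3820, 4.3820, 5, 5.6180, 6.6180, 7]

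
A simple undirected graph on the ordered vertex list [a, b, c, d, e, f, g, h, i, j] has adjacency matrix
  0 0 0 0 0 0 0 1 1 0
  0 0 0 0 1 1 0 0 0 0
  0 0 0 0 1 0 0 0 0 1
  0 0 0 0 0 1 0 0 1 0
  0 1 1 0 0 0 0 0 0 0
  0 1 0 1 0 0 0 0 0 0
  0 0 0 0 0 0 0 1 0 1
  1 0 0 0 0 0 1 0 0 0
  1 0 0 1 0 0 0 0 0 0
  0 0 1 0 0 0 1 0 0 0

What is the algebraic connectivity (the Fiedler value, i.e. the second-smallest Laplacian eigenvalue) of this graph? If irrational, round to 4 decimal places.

0.3820

With the vertex order [a, b, c, d, e, f, g, h, i, j], the degrees are [2, 2, 2, 2, 2, 2, 2, 2, 2, 2], giving D = diag(2, 2, 2, 2, 2, 2, 2, 2, 2, 2) and L = D - A. Computing the eigenvalues of L and sorting gives [0, 0.3820, 0.3820, 1.3820, 1.3820, 2.6180, 2.6180, 3.6180, 3.6180, 4]. The Fiedler value lambda_2 = 0.3820 is strictly positive, so the graph is connected. The largest eigenvalue, 4, is at most the vertex count 10. By the matrix-tree theorem the graph has (1/10) * product of the nonzero eigenvalues = 10 spanning trees.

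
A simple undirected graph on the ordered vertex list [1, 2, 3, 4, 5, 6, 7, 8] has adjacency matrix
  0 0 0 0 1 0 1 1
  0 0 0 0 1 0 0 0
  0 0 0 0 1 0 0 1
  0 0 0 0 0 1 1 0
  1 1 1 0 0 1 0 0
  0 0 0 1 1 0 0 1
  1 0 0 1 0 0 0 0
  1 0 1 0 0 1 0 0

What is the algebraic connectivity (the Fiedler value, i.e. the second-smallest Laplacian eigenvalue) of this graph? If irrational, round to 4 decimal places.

0.7319

Each diagonal entry of L is the vertex degree and each off-diagonal entry is -1 where an edge is present, 0 otherwise; in the order [1, 2, 3, 4, 5, 6, 7, 8] the diagonal is [3, 1, 2, 2, 4, 3, 2, 3]. The smallest Laplacian eigenvalue is always 0. The next one, lambda_2 = 0.7319, measures how hard the graph is to disconnect: larger values mean better connectivity. By the matrix-tree theorem the graph has (1/8) * product of the nonzero eigenvalues = 48 spanning trees.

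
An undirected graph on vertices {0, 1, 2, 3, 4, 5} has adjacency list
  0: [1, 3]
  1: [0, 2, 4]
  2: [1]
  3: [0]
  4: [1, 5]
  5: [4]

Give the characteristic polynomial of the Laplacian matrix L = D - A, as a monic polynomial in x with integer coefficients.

With the vertex order [0, 1, 2, 3, 4, 5], the degrees are [2, 3, 1, 1, 2, 1], giving D = diag(2, 3, 1, 1, 2, 1) and L = D - A. Computing det(xI - L) by cofactor expansion (or equivalently via sum-over-permutations) gives x^6 - 10x^5 + 35x^4 - 52x^3 + 31x^2 - 6x. The constant term is 0 because L is singular (the all-ones vector lies in its kernel). There is one zero in the spectrum, matching the 1 component.

x^6 - 10x^5 + 35x^4 - 52x^3 + 31x^2 - 6x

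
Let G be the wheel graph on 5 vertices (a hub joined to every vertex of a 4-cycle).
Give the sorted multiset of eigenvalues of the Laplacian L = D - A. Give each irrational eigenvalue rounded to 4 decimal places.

[0, 3, 3, 5, 5]

The graph has 5 vertices and degree multiset [4, 3, 3, 3, 3]; D is the diagonal matrix of degrees and L = D - A. Diagonalising L (or applying a numerical eigensolver to the 5x5 matrix) gives the spectrum above. The single zero eigenvalue shows the graph is connected. The largest eigenvalue, 5, is at most the vertex count 5.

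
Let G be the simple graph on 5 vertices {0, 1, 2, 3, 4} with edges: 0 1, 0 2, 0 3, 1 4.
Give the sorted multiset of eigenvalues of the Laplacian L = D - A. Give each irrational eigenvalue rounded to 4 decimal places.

[0, 0.5188, 1, 2.3111, 4.1701]

With the vertex order [0, 1, 2, 3, 4], the degrees are [3, 2, 1, 1, 1], giving D = diag(3, 2, 1, 1, 1) and L = D - A. Diagonalising L (or applying a numerical eigensolver to the 5x5 matrix) gives the spectrum above. The single zero eigenvalue shows the graph is connected. The eigenvalues sum to 8, which equals trace(L) = 2|E|.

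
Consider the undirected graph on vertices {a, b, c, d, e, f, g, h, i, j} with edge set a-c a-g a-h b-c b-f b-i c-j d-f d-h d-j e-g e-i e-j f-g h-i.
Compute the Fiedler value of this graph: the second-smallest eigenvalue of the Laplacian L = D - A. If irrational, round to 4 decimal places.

Each diagonal entry of L is the vertex degree and each off-diagonal entry is -1 where an edge is present, 0 otherwise; in the order [a, b, c, d, e, f, g, h, i, j] the diagonal is [3, 3, 3, 3, 3, 3, 3, 3, 3, 3]. Computing the eigenvalues of L and sorting gives [0, 2, 2, 2, 2, 2, 5, 5, 5, 5]. The Fiedler value lambda_2 = 2 is strictly positive, so the graph is connected. The eigenvalues sum to 30, which equals trace(L) = 2|E|. By the matrix-tree theorem the graph has (1/10) * product of the nonzero eigenvalues = 2000 spanning trees.

2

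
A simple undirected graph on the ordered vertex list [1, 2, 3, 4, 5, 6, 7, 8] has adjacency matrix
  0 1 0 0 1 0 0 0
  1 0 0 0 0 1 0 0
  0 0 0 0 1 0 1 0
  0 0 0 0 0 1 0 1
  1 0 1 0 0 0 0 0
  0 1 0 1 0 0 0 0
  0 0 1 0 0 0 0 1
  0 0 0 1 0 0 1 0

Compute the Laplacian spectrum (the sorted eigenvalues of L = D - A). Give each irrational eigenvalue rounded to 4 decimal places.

[0, 0.5858, 0.5858, 2, 2, 3.4142, 3.4142, 4]

Reading degrees in the order [1, 2, 3, 4, 5, 6, 7, 8] gives [2, 2, 2, 2, 2, 2, 2, 2]; set D = diag(2, 2, 2, 2, 2, 2, 2, 2) and form L = D - A. Diagonalising L (or applying a numerical eigensolver to the 8x8 matrix) gives the spectrum above. By the matrix-tree theorem the graph has (1/8) * product of the nonzero eigenvalues = 8 spanning trees. The largest eigenvalue, 4, is at most the vertex count 8.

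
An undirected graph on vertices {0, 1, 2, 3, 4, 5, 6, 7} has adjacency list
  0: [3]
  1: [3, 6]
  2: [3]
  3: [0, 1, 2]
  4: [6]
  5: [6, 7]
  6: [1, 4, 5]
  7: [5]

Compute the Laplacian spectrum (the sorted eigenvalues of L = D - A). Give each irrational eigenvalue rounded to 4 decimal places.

[0, 0.2137, 0.6177, 1, 1.4977, 2.3537, 3.8408, 4.4763]

Reading degrees in the order [0, 1, 2, 3, 4, 5, 6, 7] gives [1, 2, 1, 3, 1, 2, 3, 1]; set D = diag(1, 2, 1, 3, 1, 2, 3, 1) and form L = D - A. Diagonalising L (or applying a numerical eigensolver to the 8x8 matrix) gives the spectrum above. The eigenvalues sum to 14, which equals trace(L) = 2|E|. There is one zero in the spectrum, matching the 1 component.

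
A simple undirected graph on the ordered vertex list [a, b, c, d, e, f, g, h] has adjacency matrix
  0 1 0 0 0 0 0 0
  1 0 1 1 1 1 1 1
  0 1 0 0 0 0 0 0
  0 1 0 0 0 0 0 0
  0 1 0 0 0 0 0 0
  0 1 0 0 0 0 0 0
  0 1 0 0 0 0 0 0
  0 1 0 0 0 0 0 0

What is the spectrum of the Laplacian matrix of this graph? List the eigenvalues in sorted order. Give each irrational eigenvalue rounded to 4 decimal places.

Each diagonal entry of L is the vertex degree and each off-diagonal entry is -1 where an edge is present, 0 otherwise; in the order [a, b, c, d, e, f, g, h] the diagonal is [1, 7, 1, 1, 1, 1, 1, 1]. The multiplicity of 0 as a Laplacian eigenvalue equals the number of connected components. The single zero eigenvalue shows the graph is connected.

[0, 1, 1, 1, 1, 1, 1, 8]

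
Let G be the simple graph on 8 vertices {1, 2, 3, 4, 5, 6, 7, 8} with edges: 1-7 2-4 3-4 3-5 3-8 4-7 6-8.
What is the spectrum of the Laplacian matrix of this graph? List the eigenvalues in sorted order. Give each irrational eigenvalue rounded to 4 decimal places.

[0, 0.2509, 0.5858, 0.7287, 2, 2.3349, 3.4142, 4.6855]

With the vertex order [1, 2, 3, 4, 5, 6, 7, 8], the degrees are [1, 1, 3, 3, 1, 1, 2, 2], giving D = diag(1, 1, 3, 3, 1, 1, 2, 2) and L = D - A. The multiplicity of 0 as a Laplacian eigenvalue equals the number of connected components. The single zero eigenvalue shows the graph is connected. The eigenvalues sum to 14, which equals trace(L) = 2|E|.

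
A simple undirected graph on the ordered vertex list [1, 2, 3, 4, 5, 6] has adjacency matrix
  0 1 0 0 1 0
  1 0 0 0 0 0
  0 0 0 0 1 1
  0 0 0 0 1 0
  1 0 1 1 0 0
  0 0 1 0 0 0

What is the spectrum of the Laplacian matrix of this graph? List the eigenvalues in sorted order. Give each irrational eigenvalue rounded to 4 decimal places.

With the vertex order [1, 2, 3, 4, 5, 6], the degrees are [2, 1, 2, 1, 3, 1], giving D = diag(2, 1, 2, 1, 3, 1) and L = D - A. Diagonalising L (or applying a numerical eigensolver to the 6x6 matrix) gives the spectrum above. The single zero eigenvalue shows the graph is connected. The eigenvalues sum to 10, which equals trace(L) = 2|E|.

[0, 0.3820, 0.6972, 2, 2.6180, 4.3028]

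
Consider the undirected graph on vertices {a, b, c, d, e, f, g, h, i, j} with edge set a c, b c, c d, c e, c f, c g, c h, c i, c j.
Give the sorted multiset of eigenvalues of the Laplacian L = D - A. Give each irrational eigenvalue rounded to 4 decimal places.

[0, 1, 1, 1, 1, 1, 1, 1, 1, 10]

Each diagonal entry of L is the vertex degree and each off-diagonal entry is -1 where an edge is present, 0 otherwise; in the order [a, b, c, d, e, f, g, h, i, j] the diagonal is [1, 1, 9, 1, 1, 1, 1, 1, 1, 1]. Since every row of L sums to 0, the all-ones vector is in the kernel and 0 is an eigenvalue. The single zero eigenvalue shows the graph is connected. The largest eigenvalue, 10, is at most the vertex count 10. There is one zero in the spectrum, matching the 1 component.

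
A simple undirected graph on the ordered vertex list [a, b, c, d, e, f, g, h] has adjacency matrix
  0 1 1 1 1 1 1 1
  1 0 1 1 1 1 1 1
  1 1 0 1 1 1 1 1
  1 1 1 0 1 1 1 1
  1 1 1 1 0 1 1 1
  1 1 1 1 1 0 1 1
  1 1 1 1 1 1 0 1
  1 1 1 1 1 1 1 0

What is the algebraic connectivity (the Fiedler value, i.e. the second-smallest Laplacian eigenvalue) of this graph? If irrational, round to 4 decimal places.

With the vertex order [a, b, c, d, e, f, g, h], the degrees are [7, 7, 7, 7, 7, 7, 7, 7], giving D = diag(7, 7, 7, 7, 7, 7, 7, 7) and L = D - A. The smallest Laplacian eigenvalue is always 0. The next one, lambda_2 = 8, measures how hard the graph is to disconnect: larger values mean better connectivity. By the matrix-tree theorem the graph has (1/8) * product of the nonzero eigenvalues = 262144 spanning trees. The largest eigenvalue, 8, is at most the vertex count 8.

8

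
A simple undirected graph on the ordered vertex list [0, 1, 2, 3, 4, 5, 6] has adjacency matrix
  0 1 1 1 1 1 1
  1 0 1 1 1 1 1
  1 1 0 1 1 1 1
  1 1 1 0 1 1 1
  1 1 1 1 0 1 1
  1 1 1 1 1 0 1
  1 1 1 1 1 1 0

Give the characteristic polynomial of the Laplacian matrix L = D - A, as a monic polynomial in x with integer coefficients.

With the vertex order [0, 1, 2, 3, 4, 5, 6], the degrees are [6, 6, 6, 6, 6, 6, 6], giving D = diag(6, 6, 6, 6, 6, 6, 6) and L = D - A. L has integer entries, so p(x) = det(xI - L) has integer coefficients. Expanding the determinant yields x^7 - 42x^6 + 735x^5 - 6860x^4 + 36015x^3 - 100842x^2 + 117649x. Since p(0) = det(-L) = 0, x divides p(x). The eigenvalues sum to 42, which equals trace(L) = 2|E|.

x^7 - 42x^6 + 735x^5 - 6860x^4 + 36015x^3 - 100842x^2 + 117649x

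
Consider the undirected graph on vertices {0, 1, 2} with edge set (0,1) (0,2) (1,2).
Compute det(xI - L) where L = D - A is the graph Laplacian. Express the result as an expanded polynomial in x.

With the vertex order [0, 1, 2], the degrees are [2, 2, 2], giving D = diag(2, 2, 2) and L = D - A. L has integer entries, so p(x) = det(xI - L) has integer coefficients. Expanding the determinant yields x^3 - 6x^2 + 9x. The constant term is 0 because L is singular (the all-ones vector lies in its kernel). The eigenvalues sum to 6, which equals trace(L) = 2|E|.

x^3 - 6x^2 + 9x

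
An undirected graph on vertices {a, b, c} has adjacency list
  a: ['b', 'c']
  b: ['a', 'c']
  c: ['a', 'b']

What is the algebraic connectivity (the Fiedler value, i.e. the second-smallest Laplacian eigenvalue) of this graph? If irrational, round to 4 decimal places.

3

Reading degrees in the order [a, b, c] gives [2, 2, 2]; set D = diag(2, 2, 2) and form L = D - A. The sorted Laplacian eigenvalues are [0, 3, 3]; the algebraic connectivity is the second entry, 3. The eigenvalues sum to 6, which equals trace(L) = 2|E|.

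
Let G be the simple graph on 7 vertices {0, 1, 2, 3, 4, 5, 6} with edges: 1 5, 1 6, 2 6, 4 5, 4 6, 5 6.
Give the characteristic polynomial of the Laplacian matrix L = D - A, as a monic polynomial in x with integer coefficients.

x^7 - 12x^6 + 49x^5 - 78x^4 + 40x^3

Reading degrees in the order [0, 1, 2, 3, 4, 5, 6] gives [0, 2, 1, 0, 2, 3, 4]; set D = diag(0, 2, 1, 0, 2, 3, 4) and form L = D - A. L has integer entries, so p(x) = det(xI - L) has integer coefficients. Expanding the determinant yields x^7 - 12x^6 + 49x^5 - 78x^4 + 40x^3. The coefficient of x^6 equals -trace(L) = -12, matching the sum of degrees. The eigenvalues sum to 12, which equals trace(L) = 2|E|.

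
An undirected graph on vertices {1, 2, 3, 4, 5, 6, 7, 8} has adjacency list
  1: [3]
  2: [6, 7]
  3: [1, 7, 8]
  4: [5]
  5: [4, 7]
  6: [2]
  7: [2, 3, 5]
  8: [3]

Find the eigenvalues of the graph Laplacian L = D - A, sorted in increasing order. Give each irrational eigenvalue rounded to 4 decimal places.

With the vertex order [1, 2, 3, 4, 5, 6, 7, 8], the degrees are [1, 2, 3, 1, 2, 1, 3, 1], giving D = diag(1, 2, 3, 1, 2, 1, 3, 1) and L = D - A. The multiplicity of 0 as a Laplacian eigenvalue equals the number of connected components. The eigenvalues sum to 14, which equals trace(L) = 2|E|. The largest eigenvalue, 4.6935, is at most the vertex count 8.

[0, 0.3065, 0.3820, 1, 1.6703, 2.6180, 3.3297, 4.6935]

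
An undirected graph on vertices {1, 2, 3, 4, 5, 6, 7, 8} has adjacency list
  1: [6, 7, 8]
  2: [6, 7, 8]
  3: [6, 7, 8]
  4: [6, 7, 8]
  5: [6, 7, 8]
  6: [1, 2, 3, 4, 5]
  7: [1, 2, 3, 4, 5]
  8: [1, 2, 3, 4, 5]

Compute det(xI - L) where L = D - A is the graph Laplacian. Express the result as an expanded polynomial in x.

Each diagonal entry of L is the vertex degree and each off-diagonal entry is -1 where an edge is present, 0 otherwise; in the order [1, 2, 3, 4, 5, 6, 7, 8] the diagonal is [3, 3, 3, 3, 3, 5, 5, 5]. The eigenvalues of L are [0, 3, 3, 3, 3, 5, 5, 8]; the characteristic polynomial is the product of (x - lambda_i), which multiplies out to x^8 - 30x^7 + 375x^6 - 2540x^5 + 10095x^4 - 23598x^3 + 30105x^2 - 16200x. The constant term is 0 because L is singular (the all-ones vector lies in its kernel). By the matrix-tree theorem the graph has (1/8) * product of the nonzero eigenvalues = 2025 spanning trees. There is one zero in the spectrum, matching the 1 component.

x^8 - 30x^7 + 375x^6 - 2540x^5 + 10095x^4 - 23598x^3 + 30105x^2 - 16200x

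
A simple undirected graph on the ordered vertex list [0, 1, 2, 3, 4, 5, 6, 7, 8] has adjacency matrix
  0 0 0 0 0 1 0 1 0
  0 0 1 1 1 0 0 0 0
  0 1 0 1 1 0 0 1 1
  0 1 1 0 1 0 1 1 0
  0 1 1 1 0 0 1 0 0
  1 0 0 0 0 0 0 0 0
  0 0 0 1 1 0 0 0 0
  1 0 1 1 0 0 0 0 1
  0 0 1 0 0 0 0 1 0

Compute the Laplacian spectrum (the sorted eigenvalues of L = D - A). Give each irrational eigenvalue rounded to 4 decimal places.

Reading degrees in the order [0, 1, 2, 3, 4, 5, 6, 7, 8] gives [2, 3, 5, 5, 4, 1, 2, 4, 2]; set D = diag(2, 3, 5, 5, 4, 1, 2, 4, 2) and form L = D - A. Diagonalising L (or applying a numerical eigensolver to the 9x9 matrix) gives the spectrum above. The eigenvalues sum to 28, which equals trace(L) = 2|E|.

[0, 0.3832, 1.3453, 2.3340, 2.4257, 4.2443, 4.8237, 6.1708, 6.2730]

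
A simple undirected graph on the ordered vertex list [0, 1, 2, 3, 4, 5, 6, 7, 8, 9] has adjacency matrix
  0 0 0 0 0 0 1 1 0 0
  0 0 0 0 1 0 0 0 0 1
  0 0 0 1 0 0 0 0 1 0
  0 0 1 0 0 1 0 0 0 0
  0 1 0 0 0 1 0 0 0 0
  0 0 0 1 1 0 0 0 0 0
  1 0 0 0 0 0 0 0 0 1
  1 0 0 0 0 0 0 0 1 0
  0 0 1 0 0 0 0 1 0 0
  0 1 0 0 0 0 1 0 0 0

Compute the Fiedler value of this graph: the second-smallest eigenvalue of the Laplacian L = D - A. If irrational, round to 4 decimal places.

Each diagonal entry of L is the vertex degree and each off-diagonal entry is -1 where an edge is present, 0 otherwise; in the order [0, 1, 2, 3, 4, 5, 6, 7, 8, 9] the diagonal is [2, 2, 2, 2, 2, 2, 2, 2, 2, 2]. The smallest Laplacian eigenvalue is always 0. The next one, lambda_2 = 0.3820, measures how hard the graph is to disconnect: larger values mean better connectivity. The largest eigenvalue, 4, is at most the vertex count 10.

0.3820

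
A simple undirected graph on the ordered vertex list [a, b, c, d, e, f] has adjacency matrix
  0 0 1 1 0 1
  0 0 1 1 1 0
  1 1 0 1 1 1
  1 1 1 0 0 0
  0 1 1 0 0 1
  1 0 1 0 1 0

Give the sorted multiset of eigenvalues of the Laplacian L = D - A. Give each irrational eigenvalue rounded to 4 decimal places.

[0, 2.3820, 2.3820, 4.6180, 4.6180, 6]

Reading degrees in the order [a, b, c, d, e, f] gives [3, 3, 5, 3, 3, 3]; set D = diag(3, 3, 5, 3, 3, 3) and form L = D - A. L is symmetric positive semidefinite, so every eigenvalue is real and nonnegative. By the matrix-tree theorem the graph has (1/6) * product of the nonzero eigenvalues = 121 spanning trees. The largest eigenvalue, 6, is at most the vertex count 6.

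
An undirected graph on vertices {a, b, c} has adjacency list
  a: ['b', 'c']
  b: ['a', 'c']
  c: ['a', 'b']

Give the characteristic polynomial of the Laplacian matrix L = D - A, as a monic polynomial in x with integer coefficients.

x^3 - 6x^2 + 9x

Reading degrees in the order [a, b, c] gives [2, 2, 2]; set D = diag(2, 2, 2) and form L = D - A. L has integer entries, so p(x) = det(xI - L) has integer coefficients. Expanding the determinant yields x^3 - 6x^2 + 9x. The coefficient of x^2 equals -trace(L) = -6, matching the sum of degrees. There is one zero in the spectrum, matching the 1 component.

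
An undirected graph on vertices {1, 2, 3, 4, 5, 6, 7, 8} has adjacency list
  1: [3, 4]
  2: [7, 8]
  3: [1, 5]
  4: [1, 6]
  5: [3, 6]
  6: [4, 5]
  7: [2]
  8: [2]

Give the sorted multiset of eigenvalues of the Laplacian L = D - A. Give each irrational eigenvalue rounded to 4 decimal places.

[0, 0, 1, 1.3820, 1.3820, 3, 3.6180, 3.6180]

Reading degrees in the order [1, 2, 3, 4, 5, 6, 7, 8] gives [2, 2, 2, 2, 2, 2, 1, 1]; set D = diag(2, 2, 2, 2, 2, 2, 1, 1) and form L = D - A. Since every row of L sums to 0, the all-ones vector is in the kernel and 0 is an eigenvalue. The 2 zero eigenvalues correspond to the 2 connected components. The eigenvalues sum to 14, which equals trace(L) = 2|E|.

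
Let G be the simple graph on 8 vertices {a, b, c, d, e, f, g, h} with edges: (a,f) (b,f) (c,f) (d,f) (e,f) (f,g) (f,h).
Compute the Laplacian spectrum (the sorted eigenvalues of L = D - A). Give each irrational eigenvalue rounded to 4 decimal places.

[0, 1, 1, 1, 1, 1, 1, 8]

With the vertex order [a, b, c, d, e, f, g, h], the degrees are [1, 1, 1, 1, 1, 7, 1, 1], giving D = diag(1, 1, 1, 1, 1, 7, 1, 1) and L = D - A. The multiplicity of 0 as a Laplacian eigenvalue equals the number of connected components. The largest eigenvalue, 8, is at most the vertex count 8.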